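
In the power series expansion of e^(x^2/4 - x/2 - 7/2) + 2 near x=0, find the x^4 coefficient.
Expand to order 4: e^(x^2/4 - x/2 - 7/2) + 2 = 25·x^4·e^(-7/2)/384 - 7·x^3·e^(-7/2)/48 + 3·x^2·e^(-7/2)/8 - x·e^(-7/2)/2 + e^(-7/2) + 2 + O(x^5).
The coefficient of x^4 is 25·e^(-7/2)/384.

Final answer: 25·e^(-7/2)/384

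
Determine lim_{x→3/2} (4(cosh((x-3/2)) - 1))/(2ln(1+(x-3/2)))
Both numerator and denominator → 0 as x → 3/2; this is a 0/0 indeterminate form.
Expand each to leading order near x = 3/2: numerator ~ 2·(x - 3/2)^2, denominator ~ 2·(x - 3/2).
The limit of the ratio is 0.

Final answer: 0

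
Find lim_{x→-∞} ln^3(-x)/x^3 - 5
The quotient is an ∞/∞ indeterminate form as x → -∞.
Compare growth rates of the dominant terms (exponentials ≫ polynomials ≫ logarithms), or apply L'Hôpital's rule; the quotient → 0.
Adding the constant: 0 - 5 = -5. Limit = -5.

Final answer: -5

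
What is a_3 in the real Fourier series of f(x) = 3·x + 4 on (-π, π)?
a_3 = (1/π) ∫_{-π}^{π} f(x)·cos(3x) dx.
Evaluate the integral (use parity and integration by parts as needed): a_3 = 0.

Final answer: 0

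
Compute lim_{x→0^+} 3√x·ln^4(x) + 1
The product is a 0·∞ indeterminate form at x → 0⁺.
Rewrite the product as 3·ln^4(x) / x^(-1/2) and apply L'Hôpital, or use the standard hierarchy x^(-1/2) ≫ |ln x|^4 as x → 0⁺.
The indeterminate product → 0, so the limit = 1.

Final answer: 1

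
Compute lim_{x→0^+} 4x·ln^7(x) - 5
The product is a 0·∞ indeterminate form at x → 0⁺.
Rewrite the product as 4·ln^7(x) / x^(-1) and apply L'Hôpital, or use the standard hierarchy x^(-1) ≫ |ln x|^7 as x → 0⁺.
The indeterminate product → 0, so the limit = -5.

Final answer: -5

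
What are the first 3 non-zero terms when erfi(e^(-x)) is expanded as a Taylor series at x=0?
3·e·x^2/√(π) - 2·e·x/√(π) + erfi(1)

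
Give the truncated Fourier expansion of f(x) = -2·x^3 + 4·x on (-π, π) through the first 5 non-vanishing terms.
(32 - 4·π^2)·sin(x) + (-7 + 2·π^2)·sin(2·x) + (32/9 - 4·π^2/3)·sin(3·x) + (-19/8 + π^2)·sin(4·x) + (224/125 - 4·π^2/5)·sin(5·x)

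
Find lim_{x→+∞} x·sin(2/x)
As x → +∞: let u = 2/x → 0⁺; then x·sin(2/x) = 2·sin(u)/u → 2·1 = 2.
Limit = 2.

Final answer: 2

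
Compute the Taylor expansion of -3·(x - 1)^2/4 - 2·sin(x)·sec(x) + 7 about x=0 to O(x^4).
-2·x^3/3 - 3·x^2/4 - x/2 + 25/4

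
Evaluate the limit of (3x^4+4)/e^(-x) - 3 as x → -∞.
The quotient is an ∞/∞ indeterminate form as x → -∞.
Compare growth rates of the dominant terms (exponentials ≫ polynomials ≫ logarithms), or apply L'Hôpital's rule; the quotient → 0.
Adding the constant: 0 - 3 = -3. Limit = -3.

Final answer: -3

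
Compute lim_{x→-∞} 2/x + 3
Evaluate the dominant behaviour as x → -∞; each term tends to a finite value or vanishes.
Limit = 3.

Final answer: 3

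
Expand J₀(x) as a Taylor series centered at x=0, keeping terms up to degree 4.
x^4/64 - x^2/4 + 1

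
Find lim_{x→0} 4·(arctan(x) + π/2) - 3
Direct substitution at x = 0 gives -3 + 2·π.

Final answer: -3 + 2·π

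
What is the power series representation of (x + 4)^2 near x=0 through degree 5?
x^2 + 8·x + 16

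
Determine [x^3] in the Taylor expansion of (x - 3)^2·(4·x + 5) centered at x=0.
Expand to order 3: (x - 3)^2·(4·x + 5) = 4·x^3 - 19·x^2 + 6·x + 45 + O(x^4).
The coefficient of x^3 is 4.

Final answer: 4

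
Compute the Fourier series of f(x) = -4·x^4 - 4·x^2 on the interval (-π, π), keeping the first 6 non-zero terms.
(-176 + 32·π^2)·cos(x) + (8 - 8·π^2)·cos(2·x) + (-16/27 + 32·π^2/9)·cos(3·x) + (-2·π^2 - 1/4)·cos(4·x) + (208/625 + 32·π^2/25)·cos(5·x) - 4·π^4/5 - 4·π^2/3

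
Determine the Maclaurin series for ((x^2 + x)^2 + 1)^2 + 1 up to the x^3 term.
4·x^3 + 2·x^2 + 2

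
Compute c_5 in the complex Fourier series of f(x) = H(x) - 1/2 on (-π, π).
Compute the real Fourier coefficients first: a_5 = 0, b_5 = 2/(5·π).
Then c_5 = (a_5 − i·b_5)/2 = -i/(5·π).

Final answer: -i/(5·π)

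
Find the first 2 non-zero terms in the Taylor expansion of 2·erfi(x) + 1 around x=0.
4·x/√(π) + 1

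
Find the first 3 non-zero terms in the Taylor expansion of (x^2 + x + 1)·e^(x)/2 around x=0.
5·x^2/4 + x + 1/2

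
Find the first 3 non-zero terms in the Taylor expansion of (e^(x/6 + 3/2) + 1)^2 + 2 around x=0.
x^2·(1 + e^(3/2))^2·(e^(3)/(36·(1 + e^(3/2))^2) + e^(3/2)/(36·(1 + e^(3/2)))) + x·(1 + e^(3/2))·e^(3/2)/3 + 2 + (1 + e^(3/2))^2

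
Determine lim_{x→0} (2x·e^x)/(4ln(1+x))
Both numerator and denominator → 0 as x → 0; this is a 0/0 indeterminate form.
Expand each to leading order near x = 0: numerator ~ 2·x, denominator ~ 4·x.
The limit of the ratio is 1/2.

Final answer: 1/2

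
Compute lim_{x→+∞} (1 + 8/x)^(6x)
As x → +∞: write (1 + 8/x)^(6x) = ((1 + 8/x)^x)^6 → (e^8)^6 = e^48.
Limit = e^(48).

Final answer: e^(48)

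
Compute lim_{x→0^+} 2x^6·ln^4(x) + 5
The product is a 0·∞ indeterminate form at x → 0⁺.
Rewrite the product as 2·ln^4(x) / x^(-6) and apply L'Hôpital, or use the standard hierarchy x^(-6) ≫ |ln x|^4 as x → 0⁺.
The indeterminate product → 0, so the limit = 5.

Final answer: 5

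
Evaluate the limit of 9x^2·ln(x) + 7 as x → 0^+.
The product is a 0·∞ indeterminate form at x → 0⁺.
Rewrite the product as 9·ln(x) / x^(-2) and apply L'Hôpital, or use the standard hierarchy x^(-2) ≫ |ln x| as x → 0⁺.
The indeterminate product → 0, so the limit = 7.

Final answer: 7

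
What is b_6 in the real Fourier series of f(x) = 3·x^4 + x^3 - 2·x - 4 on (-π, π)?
b_6 = (1/π) ∫_{-π}^{π} f(x)·sin(6x) dx.
Evaluate the integral (use parity and integration by parts as needed): b_6 = 13/18 - π^2/3.

Final answer: 13/18 - π^2/3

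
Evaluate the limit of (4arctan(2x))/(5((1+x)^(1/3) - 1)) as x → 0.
Both numerator and denominator → 0 as x → 0; this is a 0/0 indeterminate form.
Expand each to leading order near x = 0: numerator ~ 8·x, denominator ~ 5·x/3.
The limit of the ratio is 24/5.

Final answer: 24/5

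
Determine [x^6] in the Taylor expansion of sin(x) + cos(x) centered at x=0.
Expand to order 6: sin(x) + cos(x) = -x^6/720 + x^5/120 + x^4/24 - x^3/6 - x^2/2 + x + 1 + O(x^7).
The coefficient of x^6 is -1/720.

Final answer: -1/720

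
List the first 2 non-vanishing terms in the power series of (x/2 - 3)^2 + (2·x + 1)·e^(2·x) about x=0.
x + 10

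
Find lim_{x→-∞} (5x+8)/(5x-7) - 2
Evaluate the dominant behaviour as x → -∞; each term tends to a finite value or vanishes.
Limit = -1.

Final answer: -1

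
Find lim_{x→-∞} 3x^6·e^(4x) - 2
The product is a 0·∞ indeterminate form at x → -∞.
Rewrite the product as 3x^6 / e^(-4x) (an ∞/∞ form) and apply L'Hôpital, or use the standard hierarchy e^(4|x|) ≫ |x^6| as x → -∞.
The indeterminate product → 0, so the limit = -2.

Final answer: -2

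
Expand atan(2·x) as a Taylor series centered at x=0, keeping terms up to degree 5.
32·x^5/5 - 8·x^3/3 + 2·x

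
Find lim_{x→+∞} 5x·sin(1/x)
As x → +∞: let u = 1/x → 0⁺; then 5·x·sin(1/x) = 5·1·sin(u)/u → 5·1·1 = 5.
Limit = 5.

Final answer: 5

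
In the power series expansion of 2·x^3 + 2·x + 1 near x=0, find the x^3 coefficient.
Expand to order 3: 2·x^3 + 2·x + 1 = 2·x^3 + 2·x + 1 + O(x^4).
The coefficient of x^3 is 2.

Final answer: 2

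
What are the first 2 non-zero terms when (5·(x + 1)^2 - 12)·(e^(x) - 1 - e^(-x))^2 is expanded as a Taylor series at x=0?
38·x - 7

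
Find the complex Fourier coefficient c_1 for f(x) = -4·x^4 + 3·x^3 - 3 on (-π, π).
Compute the real Fourier coefficients first: a_1 = -192 + 32·π^2, b_1 = -36 + 6·π^2.
Then c_1 = (a_1 − i·b_1)/2 = -96 + 16·π^2 - 3·i·π^2 + 18·i.

Final answer: -96 + 16·π^2 - 3·i·π^2 + 18·i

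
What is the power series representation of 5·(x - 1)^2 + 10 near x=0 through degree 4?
5·x^2 - 10·x + 15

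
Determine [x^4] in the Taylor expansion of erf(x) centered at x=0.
Expand to order 4: erf(x) = -2·x^3/(3·√(π)) + 2·x/√(π) + O(x^5).
The coefficient of x^4 is 0.

Final answer: 0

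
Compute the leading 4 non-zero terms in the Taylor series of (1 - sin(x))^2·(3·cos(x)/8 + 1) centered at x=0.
5·x^3/6 + 19·x^2/16 - 11·x/4 + 11/8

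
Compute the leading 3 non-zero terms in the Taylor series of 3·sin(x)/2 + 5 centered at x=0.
-x^3/4 + 3·x/2 + 5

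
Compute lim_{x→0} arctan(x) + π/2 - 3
Direct substitution at x = 0 gives -3 + π/2.

Final answer: -3 + π/2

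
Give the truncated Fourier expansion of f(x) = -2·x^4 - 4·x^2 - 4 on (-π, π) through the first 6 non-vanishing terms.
(-80 + 16·π^2)·cos(x) + (2 - 4·π^2)·cos(2·x) + (16/27 + 16·π^2/9)·cos(3·x) + (-π^2 - 5/8)·cos(4·x) + (304/625 + 16·π^2/25)·cos(5·x) - 2·π^4/5 - 4·π^2/3 - 4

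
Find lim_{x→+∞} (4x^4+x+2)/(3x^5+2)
This is an ∞/∞ indeterminate form as x → +∞.
Divide numerator and denominator by x^5 and let the lower-order terms vanish; the numerator's degree 4 is below the denominator's degree 5, so the quotient → 0.
Limit = 0.

Final answer: 0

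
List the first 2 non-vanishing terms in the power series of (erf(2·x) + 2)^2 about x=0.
16·x/√(π) + 4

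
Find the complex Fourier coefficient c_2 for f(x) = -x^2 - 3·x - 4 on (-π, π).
Compute the real Fourier coefficients first: a_2 = -1, b_2 = 3.
Then c_2 = (a_2 − i·b_2)/2 = -1/2 - 3·i/2.

Final answer: -1/2 - 3·i/2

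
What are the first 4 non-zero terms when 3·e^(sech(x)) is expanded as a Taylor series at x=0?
-151·e·x^6/240 + e·x^4 - 3·e·x^2/2 + 3·e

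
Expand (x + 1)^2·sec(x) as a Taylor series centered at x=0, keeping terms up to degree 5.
5·x^5/12 + 17·x^4/24 + x^3 + 3·x^2/2 + 2·x + 1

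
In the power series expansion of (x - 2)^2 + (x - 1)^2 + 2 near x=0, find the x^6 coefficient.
Expand to order 6: (x - 2)^2 + (x - 1)^2 + 2 = 2·x^2 - 6·x + 7 + O(x^7).
The coefficient of x^6 is 0.

Final answer: 0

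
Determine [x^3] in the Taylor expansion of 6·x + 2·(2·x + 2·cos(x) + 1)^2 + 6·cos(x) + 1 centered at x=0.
Expand to order 3: 6·x + 2·(2·x + 2·cos(x) + 1)^2 + 6·cos(x) + 1 = -8·x^3 - 7·x^2 + 30·x + 25 + O(x^4).
The coefficient of x^3 is -8.

Final answer: -8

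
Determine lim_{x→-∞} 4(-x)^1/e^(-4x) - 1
The quotient is an ∞/∞ indeterminate form as x → -∞.
Compare growth rates of the dominant terms (exponentials ≫ polynomials ≫ logarithms), or apply L'Hôpital's rule; the quotient → 0.
Adding the constant: 0 - 1 = -1. Limit = -1.

Final answer: -1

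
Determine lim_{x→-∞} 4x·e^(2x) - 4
The product is a 0·∞ indeterminate form at x → -∞.
Rewrite the product as 4x / e^(-2x) (an ∞/∞ form) and apply L'Hôpital, or use the standard hierarchy e^(2|x|) ≫ |x| as x → -∞.
The indeterminate product → 0, so the limit = -4.

Final answer: -4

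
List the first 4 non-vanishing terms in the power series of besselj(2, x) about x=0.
-x^8/184320 + x^6/3072 - x^4/96 + x^2/8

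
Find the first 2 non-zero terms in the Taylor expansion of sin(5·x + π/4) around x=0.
5·√(2)·x/2 + √(2)/2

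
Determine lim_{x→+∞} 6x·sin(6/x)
As x → +∞: let u = 6/x → 0⁺; then 6·x·sin(6/x) = 6·6·sin(u)/u → 6·6·1 = 36.
Limit = 36.

Final answer: 36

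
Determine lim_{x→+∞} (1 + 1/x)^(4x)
As x → +∞: write (1 + 1/x)^(4x) = ((1 + 1/x)^x)^4 → (e^1)^4 = e^4.
Limit = e^(4).

Final answer: e^(4)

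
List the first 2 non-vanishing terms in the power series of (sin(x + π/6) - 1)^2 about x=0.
-√(3)·x/2 + 1/4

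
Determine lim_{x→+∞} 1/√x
Evaluate the dominant behaviour as x → +∞; each term tends to a finite value or vanishes.
Limit = 0.

Final answer: 0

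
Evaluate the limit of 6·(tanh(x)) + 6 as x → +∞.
Evaluate the dominant behaviour as x → +∞; each term tends to a finite value or vanishes.
Limit = 12.

Final answer: 12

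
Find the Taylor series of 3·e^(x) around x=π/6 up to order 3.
3·e^(π/6) + 3·e^(π/6)·(x - π/6) + 3·e^(π/6)·(x - π/6)^2/2 + e^(π/6)·(x - π/6)^3/2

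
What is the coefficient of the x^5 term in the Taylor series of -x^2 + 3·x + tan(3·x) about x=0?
Expand to order 5: -x^2 + 3·x + tan(3·x) = 162·x^5/5 + 9·x^3 - x^2 + 6·x + O(x^6).
The coefficient of x^5 is 162/5.

Final answer: 162/5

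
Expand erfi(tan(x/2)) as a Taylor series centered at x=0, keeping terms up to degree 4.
x^3/(6·√(π)) + x/√(π)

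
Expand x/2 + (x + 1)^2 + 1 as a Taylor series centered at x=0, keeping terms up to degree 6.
x^2 + 5·x/2 + 2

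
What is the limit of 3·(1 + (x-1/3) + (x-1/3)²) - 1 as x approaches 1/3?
Direct substitution at x = 1/3 gives 2.

Final answer: 2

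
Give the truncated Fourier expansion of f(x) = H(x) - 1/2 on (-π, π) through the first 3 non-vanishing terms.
2·sin(x)/π + 2·sin(3·x)/(3·π) + 2·sin(5·x)/(5·π)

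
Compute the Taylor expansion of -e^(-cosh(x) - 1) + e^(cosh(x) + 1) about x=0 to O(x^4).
x^2·(e^(-2)/2 + e^(2)/2) - e^(-2) + e^(2)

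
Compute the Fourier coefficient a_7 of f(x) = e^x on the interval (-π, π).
a_7 = (1/π) ∫_{-π}^{π} f(x)·cos(7x) dx.
Evaluate the integral (use parity and integration by parts as needed): a_7 = (1 - e^(2·π))·e^(-π)/(50·π).

Final answer: (1 - e^(2·π))·e^(-π)/(50·π)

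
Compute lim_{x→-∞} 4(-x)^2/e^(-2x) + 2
The quotient is an ∞/∞ indeterminate form as x → -∞.
Compare growth rates of the dominant terms (exponentials ≫ polynomials ≫ logarithms), or apply L'Hôpital's rule; the quotient → 0.
Adding the constant: 0 + 2 = 2. Limit = 2.

Final answer: 2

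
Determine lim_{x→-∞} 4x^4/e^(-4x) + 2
The quotient is an ∞/∞ indeterminate form as x → -∞.
Compare growth rates of the dominant terms (exponentials ≫ polynomials ≫ logarithms), or apply L'Hôpital's rule; the quotient → 0.
Adding the constant: 0 + 2 = 2. Limit = 2.

Final answer: 2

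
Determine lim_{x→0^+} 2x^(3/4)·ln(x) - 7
The product is a 0·∞ indeterminate form at x → 0⁺.
Rewrite the product as 2·ln(x) / x^(-3/4) and apply L'Hôpital, or use the standard hierarchy x^(-3/4) ≫ |ln x| as x → 0⁺.
The indeterminate product → 0, so the limit = -7.

Final answer: -7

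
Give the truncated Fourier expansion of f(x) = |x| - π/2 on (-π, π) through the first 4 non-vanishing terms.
-4·cos(x)/π - 4·cos(3·x)/(9·π) - 4·cos(5·x)/(25·π) - 4·cos(7·x)/(49·π)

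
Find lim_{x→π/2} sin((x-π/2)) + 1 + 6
Direct substitution at x = π/2 gives 7.

Final answer: 7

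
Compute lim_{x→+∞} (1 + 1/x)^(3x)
As x → +∞: write (1 + 1/x)^(3x) = ((1 + 1/x)^x)^3 → (e^1)^3 = e^3.
Limit = e^(3).

Final answer: e^(3)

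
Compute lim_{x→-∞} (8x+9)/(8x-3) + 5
Evaluate the dominant behaviour as x → -∞; each term tends to a finite value or vanishes.
Limit = 6.

Final answer: 6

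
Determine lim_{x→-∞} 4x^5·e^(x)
This is a 0·∞ indeterminate form at x → -∞.
Rewrite the product as 4x^5 / e^(-x) (an ∞/∞ form) and apply L'Hôpital, or use the standard hierarchy e^(|x|) ≫ |x^5| as x → -∞.
The indeterminate product → 0, so the limit = 0.

Final answer: 0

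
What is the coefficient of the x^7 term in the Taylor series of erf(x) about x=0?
Expand to order 7: erf(x) = -x^7/(21·√(π)) + x^5/(5·√(π)) - 2·x^3/(3·√(π)) + 2·x/√(π) + O(x^8).
The coefficient of x^7 is -1/(21·√(π)).

Final answer: -1/(21·√(π))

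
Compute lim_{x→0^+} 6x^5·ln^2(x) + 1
The product is a 0·∞ indeterminate form at x → 0⁺.
Rewrite the product as 6·ln^2(x) / x^(-5) and apply L'Hôpital, or use the standard hierarchy x^(-5) ≫ |ln x|^2 as x → 0⁺.
The indeterminate product → 0, so the limit = 1.

Final answer: 1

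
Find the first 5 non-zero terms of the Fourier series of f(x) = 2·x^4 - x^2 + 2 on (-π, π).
(100 - 16·π^2)·cos(x) + (-7 + 4·π^2)·cos(2·x) + (44/27 - 16·π^2/9)·cos(3·x) + (-5/8 + π^2)·cos(4·x) - π^2/3 + 2 + 2·π^4/5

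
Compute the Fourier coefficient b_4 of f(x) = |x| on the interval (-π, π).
b_4 = (1/π) ∫_{-π}^{π} f(x)·sin(4x) dx.
Evaluate the integral (use parity and integration by parts as needed): b_4 = 0.

Final answer: 0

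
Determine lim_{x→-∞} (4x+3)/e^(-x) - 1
The quotient is an ∞/∞ indeterminate form as x → -∞.
Compare growth rates of the dominant terms (exponentials ≫ polynomials ≫ logarithms), or apply L'Hôpital's rule; the quotient → 0.
Adding the constant: 0 - 1 = -1. Limit = -1.

Final answer: -1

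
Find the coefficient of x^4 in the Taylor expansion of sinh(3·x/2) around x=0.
Expand to order 4: sinh(3·x/2) = 9·x^3/16 + 3·x/2 + O(x^5).
The coefficient of x^4 is 0.

Final answer: 0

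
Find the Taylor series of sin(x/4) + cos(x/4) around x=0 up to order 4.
x^4/6144 - x^3/384 - x^2/32 + x/4 + 1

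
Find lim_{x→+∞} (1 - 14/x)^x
As x → +∞: this is the defining limit (1 - 14/x)^x → e^(-14).
Limit = e^(-14).

Final answer: e^(-14)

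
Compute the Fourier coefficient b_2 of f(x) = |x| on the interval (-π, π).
b_2 = (1/π) ∫_{-π}^{π} f(x)·sin(2x) dx.
Evaluate the integral (use parity and integration by parts as needed): b_2 = 0.

Final answer: 0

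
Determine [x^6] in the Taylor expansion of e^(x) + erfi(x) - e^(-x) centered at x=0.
Expand to order 6: e^(x) + erfi(x) - e^(-x) = x^5·(1/60 + 1/(5·√(π))) + x^3·(1/3 + 2/(3·√(π))) + x·(2/√(π) + 2) + O(x^7).
The coefficient of x^6 is 0.

Final answer: 0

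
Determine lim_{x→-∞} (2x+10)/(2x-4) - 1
Evaluate the dominant behaviour as x → -∞; each term tends to a finite value or vanishes.
Limit = 0.

Final answer: 0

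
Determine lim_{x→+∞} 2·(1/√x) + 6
Evaluate the dominant behaviour as x → +∞; each term tends to a finite value or vanishes.
Limit = 6.

Final answer: 6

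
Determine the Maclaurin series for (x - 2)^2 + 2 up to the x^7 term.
x^2 - 4·x + 6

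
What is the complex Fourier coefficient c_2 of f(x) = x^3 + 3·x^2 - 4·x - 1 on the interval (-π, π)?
Compute the real Fourier coefficients first: a_2 = 3, b_2 = 11/2 - π^2.
Then c_2 = (a_2 − i·b_2)/2 = 3/2 - 11·i/4 + i·π^2/2.

Final answer: 3/2 - 11·i/4 + i·π^2/2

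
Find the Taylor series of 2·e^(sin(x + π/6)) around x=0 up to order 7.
3617·√(3)·x^7·e^(1/2)/322560 + 1753·x^6·e^(1/2)/23040 + 5·√(3)·x^5·e^(1/2)/384 - 55·x^4·e^(1/2)/192 - 7·√(3)·x^3·e^(1/2)/24 + x^2·e^(1/2)/4 + √(3)·x·e^(1/2) + 2·e^(1/2)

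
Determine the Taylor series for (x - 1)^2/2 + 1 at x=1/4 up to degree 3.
41/32 - 3·(x - 1/4)/4 + (x - 1/4)^2/2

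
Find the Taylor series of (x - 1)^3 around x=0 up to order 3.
x^3 - 3·x^2 + 3·x - 1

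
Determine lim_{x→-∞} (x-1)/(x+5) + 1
Evaluate the dominant behaviour as x → -∞; each term tends to a finite value or vanishes.
Limit = 2.

Final answer: 2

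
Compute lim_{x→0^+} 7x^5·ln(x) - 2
The product is a 0·∞ indeterminate form at x → 0⁺.
Rewrite the product as 7·ln(x) / x^(-5) and apply L'Hôpital, or use the standard hierarchy x^(-5) ≫ |ln x| as x → 0⁺.
The indeterminate product → 0, so the limit = -2.

Final answer: -2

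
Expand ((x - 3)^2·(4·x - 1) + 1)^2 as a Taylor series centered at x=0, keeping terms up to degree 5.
-200·x^5 + 961·x^4 - 2164·x^3 + 2164·x^2 - 672·x + 64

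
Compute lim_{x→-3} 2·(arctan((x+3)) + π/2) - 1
Direct substitution at x = -3 gives -1 + π.

Final answer: -1 + π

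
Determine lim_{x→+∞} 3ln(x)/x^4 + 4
The quotient is an ∞/∞ indeterminate form as x → +∞.
The polynomial denominator x^4 dominates the logarithmic numerator (any positive power of x ≫ ln(x) as x → ∞), so the quotient → 0.
Adding the constant: 0 + 4 = 4. Limit = 4.

Final answer: 4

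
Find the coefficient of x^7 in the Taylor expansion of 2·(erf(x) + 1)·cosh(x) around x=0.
Expand to order 7: 2·(erf(x) + 1)·cosh(x) = 23·x^7/(420·√(π)) + x^6/360 - x^5/(10·√(π)) + x^4/12 + 2·x^3/(3·√(π)) + x^2 + 4·x/√(π) + 2 + O(x^8).
The coefficient of x^7 is 23/(420·√(π)).

Final answer: 23/(420·√(π))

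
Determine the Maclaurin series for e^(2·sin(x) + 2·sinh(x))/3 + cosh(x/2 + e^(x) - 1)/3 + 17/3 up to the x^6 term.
281993·x^6/138240 + 1439·x^5/480 + 4321·x^4/1152 + 137·x^3/36 + 73·x^2/24 + 4·x/3 + 19/3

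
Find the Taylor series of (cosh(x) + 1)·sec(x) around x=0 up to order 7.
71·x^6/240 + 17·x^4/24 + 3·x^2/2 + 2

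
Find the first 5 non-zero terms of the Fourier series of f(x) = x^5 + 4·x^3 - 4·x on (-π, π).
(-32·π^2 + 184 + 2·π^4)·sin(x) + (-π^4 + 5/2 + π^2)·sin(2·x) + (-280/81 + 32·π^2/27 + 2·π^4/3)·sin(3·x) + (-π^4/2 - 11·π^2/8 + 161/64)·sin(4·x) + (-1192/625 + 32·π^2/25 + 2·π^4/5)·sin(5·x)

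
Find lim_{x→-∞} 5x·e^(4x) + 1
The product is a 0·∞ indeterminate form at x → -∞.
Rewrite the product as 5x / e^(-4x) (an ∞/∞ form) and apply L'Hôpital, or use the standard hierarchy e^(4|x|) ≫ |x| as x → -∞.
The indeterminate product → 0, so the limit = 1.

Final answer: 1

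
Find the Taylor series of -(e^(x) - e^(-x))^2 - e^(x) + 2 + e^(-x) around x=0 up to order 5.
-x^5/60 - 4·x^4/3 - x^3/3 - 4·x^2 - 2·x + 2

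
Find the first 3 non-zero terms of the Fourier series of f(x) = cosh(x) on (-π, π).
-cos(x)·sinh(π)/π + 2·cos(2·x)·sinh(π)/(5·π) + sinh(π)/π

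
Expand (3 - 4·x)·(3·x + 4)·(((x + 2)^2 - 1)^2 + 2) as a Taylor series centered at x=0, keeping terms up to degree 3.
-346·x^3 - 36·x^2 + 211·x + 132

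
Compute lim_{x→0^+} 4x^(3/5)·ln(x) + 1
The product is a 0·∞ indeterminate form at x → 0⁺.
Rewrite the product as 4·ln(x) / x^(-3/5) and apply L'Hôpital, or use the standard hierarchy x^(-3/5) ≫ |ln x| as x → 0⁺.
The indeterminate product → 0, so the limit = 1.

Final answer: 1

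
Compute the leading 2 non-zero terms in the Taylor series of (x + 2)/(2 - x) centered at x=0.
x + 1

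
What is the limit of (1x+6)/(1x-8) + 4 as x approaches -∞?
Evaluate the dominant behaviour as x → -∞; each term tends to a finite value or vanishes.
Limit = 5.

Final answer: 5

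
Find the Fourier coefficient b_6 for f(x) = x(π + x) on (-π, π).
b_6 = (1/π) ∫_{-π}^{π} f(x)·sin(6x) dx.
Evaluate the integral (use parity and integration by parts as needed): b_6 = -π/3.

Final answer: -π/3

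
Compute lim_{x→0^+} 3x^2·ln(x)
This is a 0·∞ indeterminate form at x → 0⁺.
Rewrite the product as 3·ln(x) / x^(-2) and apply L'Hôpital, or use the standard hierarchy x^(-2) ≫ |ln x| as x → 0⁺.
The indeterminate product → 0, so the limit = 0.

Final answer: 0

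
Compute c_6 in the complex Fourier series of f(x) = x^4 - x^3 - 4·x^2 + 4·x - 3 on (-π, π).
Compute the real Fourier coefficients first: a_6 = -13/27 + 2·π^2/9, b_6 = -25/18 + π^2/3.
Then c_6 = (a_6 − i·b_6)/2 = -13/54 + π^2/9 - i·π^2/6 + 25·i/36.

Final answer: -13/54 + π^2/9 - i·π^2/6 + 25·i/36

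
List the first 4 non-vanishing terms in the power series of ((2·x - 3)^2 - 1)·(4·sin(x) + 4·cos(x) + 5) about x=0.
104·x^3/3 - 28·x^2 - 76·x + 72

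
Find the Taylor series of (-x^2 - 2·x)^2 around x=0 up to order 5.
x^4 + 4·x^3 + 4·x^2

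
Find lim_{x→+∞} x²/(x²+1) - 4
Evaluate the dominant behaviour as x → +∞; each term tends to a finite value or vanishes.
Limit = -3.

Final answer: -3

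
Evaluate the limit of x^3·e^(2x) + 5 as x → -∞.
The product is a 0·∞ indeterminate form at x → -∞.
Rewrite the product as x^3 / e^(-2x) (an ∞/∞ form) and apply L'Hôpital, or use the standard hierarchy e^(2|x|) ≫ |x^3| as x → -∞.
The indeterminate product → 0, so the limit = 5.

Final answer: 5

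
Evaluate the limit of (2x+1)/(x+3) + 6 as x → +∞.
Evaluate the dominant behaviour as x → +∞; each term tends to a finite value or vanishes.
Limit = 8.

Final answer: 8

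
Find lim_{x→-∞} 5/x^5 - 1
Evaluate the dominant behaviour as x → -∞; each term tends to a finite value or vanishes.
Limit = -1.

Final answer: -1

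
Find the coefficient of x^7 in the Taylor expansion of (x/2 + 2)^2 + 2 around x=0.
Expand to order 7: (x/2 + 2)^2 + 2 = x^2/4 + 2·x + 6 + O(x^8).
The coefficient of x^7 is 0.

Final answer: 0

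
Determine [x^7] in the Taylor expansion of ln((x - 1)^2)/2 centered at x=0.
Expand to order 7: ln((x - 1)^2)/2 = -x^7/7 - x^6/6 - x^5/5 - x^4/4 - x^3/3 - x^2/2 - x + O(x^8).
The coefficient of x^7 is -1/7.

Final answer: -1/7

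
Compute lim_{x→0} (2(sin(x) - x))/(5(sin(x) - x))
Both numerator and denominator → 0 as x → 0; this is a 0/0 indeterminate form.
Expand each to leading order near x = 0: numerator ~ -x^3/3, denominator ~ -5·x^3/6.
The limit of the ratio is 2/5.

Final answer: 2/5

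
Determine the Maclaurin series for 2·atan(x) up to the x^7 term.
-2·x^7/7 + 2·x^5/5 - 2·x^3/3 + 2·x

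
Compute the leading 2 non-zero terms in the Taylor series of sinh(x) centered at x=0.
x^3/6 + x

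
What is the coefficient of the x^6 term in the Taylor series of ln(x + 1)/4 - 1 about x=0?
Expand to order 6: ln(x + 1)/4 - 1 = -x^6/24 + x^5/20 - x^4/16 + x^3/12 - x^2/8 + x/4 - 1 + O(x^7).
The coefficient of x^6 is -1/24.

Final answer: -1/24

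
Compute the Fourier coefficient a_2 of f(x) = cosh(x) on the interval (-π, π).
a_2 = (1/π) ∫_{-π}^{π} f(x)·cos(2x) dx.
Evaluate the integral (use parity and integration by parts as needed): a_2 = 2·sinh(π)/(5·π).

Final answer: 2·sinh(π)/(5·π)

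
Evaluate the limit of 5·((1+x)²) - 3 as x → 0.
Direct substitution at x = 0 gives 2.

Final answer: 2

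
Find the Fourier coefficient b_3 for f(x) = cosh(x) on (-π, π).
b_3 = (1/π) ∫_{-π}^{π} f(x)·sin(3x) dx.
Evaluate the integral (use parity and integration by parts as needed): b_3 = 0.

Final answer: 0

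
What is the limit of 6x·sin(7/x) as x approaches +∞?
As x → +∞: let u = 7/x → 0⁺; then 6·x·sin(7/x) = 6·7·sin(u)/u → 6·7·1 = 42.
Limit = 42.

Final answer: 42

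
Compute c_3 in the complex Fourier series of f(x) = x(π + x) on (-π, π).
Compute the real Fourier coefficients first: a_3 = -4/9, b_3 = 2·π/3.
Then c_3 = (a_3 − i·b_3)/2 = -2/9 - i·π/3.

Final answer: -2/9 - i·π/3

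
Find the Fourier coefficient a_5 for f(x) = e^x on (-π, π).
a_5 = (1/π) ∫_{-π}^{π} f(x)·cos(5x) dx.
Evaluate the integral (use parity and integration by parts as needed): a_5 = (1 - e^(2·π))·e^(-π)/(26·π).

Final answer: (1 - e^(2·π))·e^(-π)/(26·π)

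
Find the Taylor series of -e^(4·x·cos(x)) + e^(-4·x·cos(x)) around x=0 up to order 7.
3677·x^7/210 + 73·x^5/5 - 52·x^3/3 - 8·x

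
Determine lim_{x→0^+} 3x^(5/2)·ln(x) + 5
The product is a 0·∞ indeterminate form at x → 0⁺.
Rewrite the product as 3·ln(x) / x^(-5/2) and apply L'Hôpital, or use the standard hierarchy x^(-5/2) ≫ |ln x| as x → 0⁺.
The indeterminate product → 0, so the limit = 5.

Final answer: 5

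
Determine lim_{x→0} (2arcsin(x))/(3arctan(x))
Both numerator and denominator → 0 as x → 0; this is a 0/0 indeterminate form.
Expand each to leading order near x = 0: numerator ~ 2·x, denominator ~ 3·x.
The limit of the ratio is 2/3.

Final answer: 2/3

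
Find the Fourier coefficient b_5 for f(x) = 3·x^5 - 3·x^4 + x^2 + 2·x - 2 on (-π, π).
b_5 = (1/π) ∫_{-π}^{π} f(x)·sin(5x) dx.
Evaluate the integral (use parity and integration by parts as needed): b_5 = -24·π^2/25 + 644/625 + 6·π^4/5.

Final answer: -24·π^2/25 + 644/625 + 6·π^4/5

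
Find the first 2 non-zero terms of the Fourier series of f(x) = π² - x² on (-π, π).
4·cos(x) + 2·π^2/3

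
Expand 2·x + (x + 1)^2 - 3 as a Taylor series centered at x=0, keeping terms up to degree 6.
x^2 + 4·x - 2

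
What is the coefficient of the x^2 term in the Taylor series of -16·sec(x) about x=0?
Expand to order 2: -16·sec(x) = -8·x^2 - 16 + O(x^3).
The coefficient of x^2 is -8.

Final answer: -8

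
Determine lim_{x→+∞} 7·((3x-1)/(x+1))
Evaluate the dominant behaviour as x → +∞; each term tends to a finite value or vanishes.
Limit = 21.

Final answer: 21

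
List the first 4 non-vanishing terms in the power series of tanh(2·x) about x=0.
-2176·x^7/315 + 64·x^5/15 - 8·x^3/3 + 2·x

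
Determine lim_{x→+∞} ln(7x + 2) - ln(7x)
This is an ∞ − ∞ indeterminate form.
Combine the logarithms: ln(7x+2) − ln(7x) = ln((7x+2)/(7x)) = ln(1 + 2/(7x)) → ln(1) = 0.
Limit = 0.

Final answer: 0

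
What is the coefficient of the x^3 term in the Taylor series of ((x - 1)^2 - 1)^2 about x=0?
Expand to order 3: ((x - 1)^2 - 1)^2 = -4·x^3 + 4·x^2 + O(x^4).
The coefficient of x^3 is -4.

Final answer: -4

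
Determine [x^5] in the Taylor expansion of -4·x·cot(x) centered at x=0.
Expand to order 5: -4·x·cot(x) = 4·x^4/45 + 4·x^2/3 - 4 + O(x^6).
The coefficient of x^5 is 0.

Final answer: 0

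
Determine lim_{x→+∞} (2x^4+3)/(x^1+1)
This is an ∞/∞ indeterminate form as x → +∞.
Divide numerator and denominator by x^4 and let the lower-order terms vanish; the numerator's degree 4 exceeds the denominator's degree 1, so the quotient diverges.
Limit = ∞.

Final answer: ∞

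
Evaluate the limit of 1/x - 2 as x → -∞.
Evaluate the dominant behaviour as x → -∞; each term tends to a finite value or vanishes.
Limit = -2.

Final answer: -2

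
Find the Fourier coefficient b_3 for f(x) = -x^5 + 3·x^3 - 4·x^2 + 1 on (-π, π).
b_3 = (1/π) ∫_{-π}^{π} f(x)·sin(3x) dx.
Evaluate the integral (use parity and integration by parts as needed): b_3 = -2·π^4/3 - 188/81 + 94·π^2/27.

Final answer: -2·π^4/3 - 188/81 + 94·π^2/27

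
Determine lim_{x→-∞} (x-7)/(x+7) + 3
Evaluate the dominant behaviour as x → -∞; each term tends to a finite value or vanishes.
Limit = 4.

Final answer: 4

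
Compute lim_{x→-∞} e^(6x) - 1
Evaluate the dominant behaviour as x → -∞; each term tends to a finite value or vanishes.
Limit = -1.

Final answer: -1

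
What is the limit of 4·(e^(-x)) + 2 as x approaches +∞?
Evaluate the dominant behaviour as x → +∞; each term tends to a finite value or vanishes.
Limit = 2.

Final answer: 2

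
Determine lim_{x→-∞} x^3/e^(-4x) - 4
The quotient is an ∞/∞ indeterminate form as x → -∞.
Compare growth rates of the dominant terms (exponentials ≫ polynomials ≫ logarithms), or apply L'Hôpital's rule; the quotient → 0.
Adding the constant: 0 - 4 = -4. Limit = -4.

Final answer: -4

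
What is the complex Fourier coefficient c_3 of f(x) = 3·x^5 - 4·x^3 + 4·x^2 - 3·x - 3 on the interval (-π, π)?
Compute the real Fourier coefficients first: a_3 = -16/9, b_3 = -64·π^2/9 + 74/27 + 2·π^4.
Then c_3 = (a_3 − i·b_3)/2 = -8/9 - i·π^4 - 37·i/27 + 32·i·π^2/9.

Final answer: -8/9 - i·π^4 - 37·i/27 + 32·i·π^2/9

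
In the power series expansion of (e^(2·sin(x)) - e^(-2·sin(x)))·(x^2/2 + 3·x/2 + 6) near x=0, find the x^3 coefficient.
Expand to order 3: (e^(2·sin(x)) - e^(-2·sin(x)))·(x^2/2 + 3·x/2 + 6) = 14·x^3 + 6·x^2 + 24·x + O(x^4).
The coefficient of x^3 is 14.

Final answer: 14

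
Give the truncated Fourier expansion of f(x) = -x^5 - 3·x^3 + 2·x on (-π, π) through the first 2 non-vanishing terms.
(-200 - 2·π^4 + 34·π^2)·sin(x) + (-2·π^2 + 1 + π^4)·sin(2·x)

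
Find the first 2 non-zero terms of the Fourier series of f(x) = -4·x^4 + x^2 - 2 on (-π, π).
(-196 + 32·π^2)·cos(x) - 4·π^4/5 - 2 + π^2/3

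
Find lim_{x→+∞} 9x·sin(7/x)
As x → +∞: let u = 7/x → 0⁺; then 9·x·sin(7/x) = 9·7·sin(u)/u → 9·7·1 = 63.
Limit = 63.

Final answer: 63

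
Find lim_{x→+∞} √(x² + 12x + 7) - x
As x → +∞: multiply by the conjugate to get (12x+7)/(√(x²+12x+7)+x); the denominator ~ 2x, so the limit is 12/2 = 6.
Limit = 6.

Final answer: 6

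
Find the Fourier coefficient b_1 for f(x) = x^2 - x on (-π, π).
b_1 = (1/π) ∫_{-π}^{π} f(x)·sin(1x) dx.
Evaluate the integral (use parity and integration by parts as needed): b_1 = -2.

Final answer: -2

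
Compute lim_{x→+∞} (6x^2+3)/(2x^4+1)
This is an ∞/∞ indeterminate form as x → +∞.
Divide numerator and denominator by x^4 and let the lower-order terms vanish; the numerator's degree 2 is below the denominator's degree 4, so the quotient → 0.
Limit = 0.

Final answer: 0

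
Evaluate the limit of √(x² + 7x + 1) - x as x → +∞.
This is an ∞ − ∞ indeterminate form.
Multiply and divide by the conjugate √(x²+7x + 1) + x; the x² terms cancel, leaving (7x + 1)/(√(x²+7x + 1)+x) → 7/2.
Limit = 7/2.

Final answer: 7/2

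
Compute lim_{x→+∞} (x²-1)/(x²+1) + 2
Evaluate the dominant behaviour as x → +∞; each term tends to a finite value or vanishes.
Limit = 3.

Final answer: 3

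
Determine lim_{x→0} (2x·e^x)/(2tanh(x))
Both numerator and denominator → 0 as x → 0; this is a 0/0 indeterminate form.
Expand each to leading order near x = 0: numerator ~ 2·x, denominator ~ 2·x.
The limit of the ratio is 1.

Final answer: 1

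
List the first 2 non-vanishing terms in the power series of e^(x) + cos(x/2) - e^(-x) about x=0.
2·x + 1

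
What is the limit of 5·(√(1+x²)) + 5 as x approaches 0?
Direct substitution at x = 0 gives 10.

Final answer: 10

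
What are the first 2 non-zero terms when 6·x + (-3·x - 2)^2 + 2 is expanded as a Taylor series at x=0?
18·x + 6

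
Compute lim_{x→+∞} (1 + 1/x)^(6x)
As x → +∞: write (1 + 1/x)^(6x) = ((1 + 1/x)^x)^6 → (e^1)^6 = e^6.
Limit = e^(6).

Final answer: e^(6)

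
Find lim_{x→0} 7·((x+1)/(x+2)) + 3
Direct substitution at x = 0 gives 13/2.

Final answer: 13/2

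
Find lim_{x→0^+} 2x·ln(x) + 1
The product is a 0·∞ indeterminate form at x → 0⁺.
Rewrite the product as 2·ln(x) / x^(-1) and apply L'Hôpital, or use the standard hierarchy x^(-1) ≫ |ln x| as x → 0⁺.
The indeterminate product → 0, so the limit = 1.

Final answer: 1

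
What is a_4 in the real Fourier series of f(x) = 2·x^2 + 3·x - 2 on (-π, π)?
a_4 = (1/π) ∫_{-π}^{π} f(x)·cos(4x) dx.
Evaluate the integral (use parity and integration by parts as needed): a_4 = 1/2.

Final answer: 1/2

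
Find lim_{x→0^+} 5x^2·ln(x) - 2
The product is a 0·∞ indeterminate form at x → 0⁺.
Rewrite the product as 5·ln(x) / x^(-2) and apply L'Hôpital, or use the standard hierarchy x^(-2) ≫ |ln x| as x → 0⁺.
The indeterminate product → 0, so the limit = -2.

Final answer: -2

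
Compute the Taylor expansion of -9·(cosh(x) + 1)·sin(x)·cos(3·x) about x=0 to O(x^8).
6813·x^7/560 - 2151·x^5/40 + 159·x^3/2 - 18·x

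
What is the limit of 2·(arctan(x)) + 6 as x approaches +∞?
Evaluate the dominant behaviour as x → +∞; each term tends to a finite value or vanishes.
Limit = π + 6.

Final answer: π + 6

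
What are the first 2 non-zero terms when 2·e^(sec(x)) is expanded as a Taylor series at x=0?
e·x^2 + 2·e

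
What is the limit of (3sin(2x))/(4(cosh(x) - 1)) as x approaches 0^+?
Both numerator and denominator → 0 as x → 0^+; this is a 0/0 indeterminate form.
Expand each to leading order near x = 0: numerator ~ 6·x, denominator ~ 2·x^2.
The limit of the ratio is ∞.

Final answer: ∞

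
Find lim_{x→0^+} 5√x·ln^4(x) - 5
The product is a 0·∞ indeterminate form at x → 0⁺.
Rewrite the product as 5·ln^4(x) / x^(-1/2) and apply L'Hôpital, or use the standard hierarchy x^(-1/2) ≫ |ln x|^4 as x → 0⁺.
The indeterminate product → 0, so the limit = -5.

Final answer: -5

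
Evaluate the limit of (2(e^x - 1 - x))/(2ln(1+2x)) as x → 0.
Both numerator and denominator → 0 as x → 0; this is a 0/0 indeterminate form.
Expand each to leading order near x = 0: numerator ~ x^2, denominator ~ 4·x.
The limit of the ratio is 0.

Final answer: 0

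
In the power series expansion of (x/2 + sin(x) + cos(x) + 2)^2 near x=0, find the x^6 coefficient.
Expand to order 6: (x/2 + sin(x) + cos(x) + 2)^2 = x^6/360 + 41·x^5/120 - 5·x^3/2 - 3·x^2/4 + 9·x + 9 + O(x^7).
The coefficient of x^6 is 1/360.

Final answer: 1/360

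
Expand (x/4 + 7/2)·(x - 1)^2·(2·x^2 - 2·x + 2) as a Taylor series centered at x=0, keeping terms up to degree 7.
x^5/2 + 11·x^4/2 - 19·x^3 + 53·x^2/2 - 41·x/2 + 7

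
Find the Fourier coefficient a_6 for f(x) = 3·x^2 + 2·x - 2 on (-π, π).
a_6 = (1/π) ∫_{-π}^{π} f(x)·cos(6x) dx.
Evaluate the integral (use parity and integration by parts as needed): a_6 = 1/3.

Final answer: 1/3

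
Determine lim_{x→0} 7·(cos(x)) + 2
Direct substitution at x = 0 gives 9.

Final answer: 9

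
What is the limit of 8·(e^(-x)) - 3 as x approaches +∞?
Evaluate the dominant behaviour as x → +∞; each term tends to a finite value or vanishes.
Limit = -3.

Final answer: -3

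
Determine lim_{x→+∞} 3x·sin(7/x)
As x → +∞: let u = 7/x → 0⁺; then 3·x·sin(7/x) = 3·7·sin(u)/u → 3·7·1 = 21.
Limit = 21.

Final answer: 21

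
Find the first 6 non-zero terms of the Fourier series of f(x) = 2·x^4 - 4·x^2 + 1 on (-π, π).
(112 - 16·π^2)·cos(x) + (-10 + 4·π^2)·cos(2·x) + (80/27 - 16·π^2/9)·cos(3·x) + (-11/8 + π^2)·cos(4·x) + (496/625 - 16·π^2/25)·cos(5·x) - 4·π^2/3 + 1 + 2·π^4/5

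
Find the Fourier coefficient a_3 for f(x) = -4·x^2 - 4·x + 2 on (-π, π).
a_3 = (1/π) ∫_{-π}^{π} f(x)·cos(3x) dx.
Evaluate the integral (use parity and integration by parts as needed): a_3 = 16/9.

Final answer: 16/9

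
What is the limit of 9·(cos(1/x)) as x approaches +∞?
Evaluate the dominant behaviour as x → +∞; each term tends to a finite value or vanishes.
Limit = 9.

Final answer: 9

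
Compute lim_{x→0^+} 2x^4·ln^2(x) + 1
The product is a 0·∞ indeterminate form at x → 0⁺.
Rewrite the product as 2·ln^2(x) / x^(-4) and apply L'Hôpital, or use the standard hierarchy x^(-4) ≫ |ln x|^2 as x → 0⁺.
The indeterminate product → 0, so the limit = 1.

Final answer: 1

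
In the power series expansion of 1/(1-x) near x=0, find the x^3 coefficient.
Expand to order 3: 1/(1-x) = x^3 + x^2 + x + 1 + O(x^4).
The coefficient of x^3 is 1.

Final answer: 1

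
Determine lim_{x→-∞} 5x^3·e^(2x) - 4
The product is a 0·∞ indeterminate form at x → -∞.
Rewrite the product as 5x^3 / e^(-2x) (an ∞/∞ form) and apply L'Hôpital, or use the standard hierarchy e^(2|x|) ≫ |x^3| as x → -∞.
The indeterminate product → 0, so the limit = -4.

Final answer: -4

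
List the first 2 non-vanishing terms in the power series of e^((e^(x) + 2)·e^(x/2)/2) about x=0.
5·x·e^(3/2)/4 + e^(3/2)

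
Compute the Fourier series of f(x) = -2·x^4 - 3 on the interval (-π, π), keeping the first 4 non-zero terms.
(-96 + 16·π^2)·cos(x) + (6 - 4·π^2)·cos(2·x) + (-32/27 + 16·π^2/9)·cos(3·x) - 2·π^4/5 - 3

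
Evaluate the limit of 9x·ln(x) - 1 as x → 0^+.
The product is a 0·∞ indeterminate form at x → 0⁺.
Rewrite the product as 9·ln(x) / x^(-1) and apply L'Hôpital, or use the standard hierarchy x^(-1) ≫ |ln x| as x → 0⁺.
The indeterminate product → 0, so the limit = -1.

Final answer: -1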